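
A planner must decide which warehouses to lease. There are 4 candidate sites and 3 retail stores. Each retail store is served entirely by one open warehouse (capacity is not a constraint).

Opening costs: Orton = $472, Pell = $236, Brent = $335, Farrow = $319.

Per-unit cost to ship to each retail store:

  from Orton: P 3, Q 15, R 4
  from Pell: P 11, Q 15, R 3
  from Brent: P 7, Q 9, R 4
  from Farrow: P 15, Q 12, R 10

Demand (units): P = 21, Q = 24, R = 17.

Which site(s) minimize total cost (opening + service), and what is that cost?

Open Brent only; minimum total cost 766.

For any fixed open set, each retail store goes to its cheapest open site; total = fixed + service.
{Brent}: P→Brent 7·21=147, Q→Brent 9·24=216, R→Brent 4·17=68. Service 431; fixed 335; total 766.
{Pell}: service 642 + fixed 236 = 878
{Orton}: P→Orton 3·21=63, Q→Orton 15·24=360, R→Orton 4·17=68. Service 491; fixed 472; total 963.
{Orton, Pell, Brent, Farrow}: service 330 + fixed 1362 = 1692
No other subset beats 766.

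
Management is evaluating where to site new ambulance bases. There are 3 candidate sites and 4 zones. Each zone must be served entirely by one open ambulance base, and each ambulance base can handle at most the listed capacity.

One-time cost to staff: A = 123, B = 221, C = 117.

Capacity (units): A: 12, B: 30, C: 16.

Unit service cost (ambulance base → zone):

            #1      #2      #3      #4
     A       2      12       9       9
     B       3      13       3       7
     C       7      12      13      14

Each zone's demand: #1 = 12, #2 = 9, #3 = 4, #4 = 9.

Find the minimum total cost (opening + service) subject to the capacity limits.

Minimum total cost: 557

Open {B, C}: #1→B 3·12=36, #2→C 12·9=108, #3→B 3·4=12, #4→B 7·9=63.
Loads: B carries 25/30, C carries 9/16. Service 219; fixed 338; total 557.
Next best feasible plan costs 560.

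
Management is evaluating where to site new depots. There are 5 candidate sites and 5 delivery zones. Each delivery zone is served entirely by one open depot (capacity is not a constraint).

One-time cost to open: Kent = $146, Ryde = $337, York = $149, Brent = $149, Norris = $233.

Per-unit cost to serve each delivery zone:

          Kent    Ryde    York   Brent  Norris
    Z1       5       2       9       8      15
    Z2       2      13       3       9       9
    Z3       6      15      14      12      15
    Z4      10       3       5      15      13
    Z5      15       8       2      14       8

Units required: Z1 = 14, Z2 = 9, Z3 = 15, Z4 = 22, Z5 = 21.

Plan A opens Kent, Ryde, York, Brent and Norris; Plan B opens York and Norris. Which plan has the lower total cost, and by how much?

Plan A: {Kent, Ryde, York, Brent, Norris}: Z1→Ryde 2·14=28, Z2→Kent 2·9=18, Z3→Kent 6·15=90, Z4→Ryde 3·22=66, Z5→York 2·21=42. Service 244; fixed 1014; total 1258.
Plan B: {York, Norris}: Z1→York 9·14=126, Z2→York 3·9=27, Z3→York 14·15=210, Z4→York 5·22=110, Z5→York 2·21=42. Service 515; fixed 382; total 897.
Difference: |1258 − 897| = 361.

Plan B is cheaper by 361.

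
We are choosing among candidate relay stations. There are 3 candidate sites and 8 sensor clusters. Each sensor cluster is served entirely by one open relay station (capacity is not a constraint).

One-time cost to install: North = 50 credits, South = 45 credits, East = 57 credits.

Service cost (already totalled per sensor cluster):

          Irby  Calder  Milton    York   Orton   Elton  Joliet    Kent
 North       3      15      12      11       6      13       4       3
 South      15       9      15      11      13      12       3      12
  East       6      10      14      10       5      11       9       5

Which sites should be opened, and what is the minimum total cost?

Open North only; minimum total cost 117.

For any fixed open set, each sensor cluster goes to its cheapest open site; total = fixed + service.
{North}: Irby→North 3, Calder→North 15, Milton→North 12, York→North 11, Orton→North 6, Elton→North 13, Joliet→North 4, Kent→North 3. Service 67; fixed 50; total 117.
{East}: service 70 + fixed 57 = 127
{South}: service 90 + fixed 45 = 135
{North, South, East}: service 56 + fixed 152 = 208
No other subset beats 117.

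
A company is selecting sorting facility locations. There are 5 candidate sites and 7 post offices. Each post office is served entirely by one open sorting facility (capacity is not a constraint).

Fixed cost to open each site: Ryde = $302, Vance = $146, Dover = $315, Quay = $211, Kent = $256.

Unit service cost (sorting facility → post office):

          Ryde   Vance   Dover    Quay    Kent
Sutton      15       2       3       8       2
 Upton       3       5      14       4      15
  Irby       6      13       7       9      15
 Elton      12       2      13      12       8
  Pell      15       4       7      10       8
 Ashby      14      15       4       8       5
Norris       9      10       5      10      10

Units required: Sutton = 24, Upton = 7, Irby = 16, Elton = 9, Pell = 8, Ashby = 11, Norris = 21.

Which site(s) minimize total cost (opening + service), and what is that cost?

For any fixed open set, each post office goes to its cheapest open site; total = fixed + service.
{Vance, Dover}: Sutton→Vance 2·24=48, Upton→Vance 5·7=35, Irby→Dover 7·16=112, Elton→Vance 2·9=18, Pell→Vance 4·8=32, Ashby→Dover 4·11=44, Norris→Dover 5·21=105. Service 394; fixed 461; total 855.
{Vance}: service 716 + fixed 146 = 862
{Dover}: service 604 + fixed 315 = 919
{Ryde, Vance, Dover, Quay, Kent}: Sutton→Vance 2·24=48, Upton→Ryde 3·7=21, Irby→Ryde 6·16=96, Elton→Vance 2·9=18, Pell→Vance 4·8=32, Ashby→Dover 4·11=44, Norris→Dover 5·21=105. Service 364; fixed 1230; total 1594.
No other subset beats 855.

Open Vance and Dover; minimum total cost 855.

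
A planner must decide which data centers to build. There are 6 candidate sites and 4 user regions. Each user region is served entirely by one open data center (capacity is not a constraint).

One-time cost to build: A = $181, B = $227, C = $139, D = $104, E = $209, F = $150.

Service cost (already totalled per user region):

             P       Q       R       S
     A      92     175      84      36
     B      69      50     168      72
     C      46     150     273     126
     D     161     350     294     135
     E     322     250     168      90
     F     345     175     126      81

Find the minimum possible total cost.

For any fixed open set, each user region goes to its cheapest open site; total = fixed + service.
{A}: P→A 92, Q→A 175, R→A 84, S→A 36. Service 387; fixed 181; total 568.
{B}: P→B 69, Q→B 50, R→B 168, S→B 72. Service 359; fixed 227; total 586.
{A, C}: P→C 46, Q→C 150, R→A 84, S→A 36. Service 316; fixed 320; total 636.
{A, B, C, D, E, F}: service 216 + fixed 1010 = 1226
No other subset beats 568.

Minimum total cost: 568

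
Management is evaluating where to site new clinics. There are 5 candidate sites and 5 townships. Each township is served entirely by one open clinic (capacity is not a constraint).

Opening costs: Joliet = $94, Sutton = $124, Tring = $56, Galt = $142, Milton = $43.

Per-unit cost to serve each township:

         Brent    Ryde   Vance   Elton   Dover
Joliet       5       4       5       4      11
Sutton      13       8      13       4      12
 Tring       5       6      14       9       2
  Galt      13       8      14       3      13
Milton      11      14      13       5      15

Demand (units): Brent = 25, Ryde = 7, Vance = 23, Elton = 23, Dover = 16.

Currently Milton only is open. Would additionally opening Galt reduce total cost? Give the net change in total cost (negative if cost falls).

No — net change +22 (cost rises by 22).

Current service cost with {Milton}: 1027.
Adding Galt: each township re-picks its cheapest; new service cost 907, saving 120.
Extra fixed cost: 142. Net change = 142 − 120 = 22.
(Totals: 1070 → 1092.)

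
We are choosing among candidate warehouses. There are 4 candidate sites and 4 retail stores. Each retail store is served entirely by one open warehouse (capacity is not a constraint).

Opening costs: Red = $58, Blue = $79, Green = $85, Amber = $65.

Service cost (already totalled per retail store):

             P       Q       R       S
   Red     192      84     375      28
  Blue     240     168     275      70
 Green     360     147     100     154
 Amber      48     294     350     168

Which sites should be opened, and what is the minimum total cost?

Open Red, Green and Amber; minimum total cost 468.

For any fixed open set, each retail store goes to its cheapest open site; total = fixed + service.
{Red, Green, Amber}: P→Amber 48, Q→Red 84, R→Green 100, S→Red 28. Service 260; fixed 208; total 468.
{Red, Blue, Green, Amber}: service 260 + fixed 287 = 547
{Red, Green}: P→Red 192, Q→Red 84, R→Green 100, S→Red 28. Service 404; fixed 143; total 547.
{Red}: service 679 + fixed 58 = 737
(All 15 nonempty subsets were checked; Red, Green and Amber is lowest.)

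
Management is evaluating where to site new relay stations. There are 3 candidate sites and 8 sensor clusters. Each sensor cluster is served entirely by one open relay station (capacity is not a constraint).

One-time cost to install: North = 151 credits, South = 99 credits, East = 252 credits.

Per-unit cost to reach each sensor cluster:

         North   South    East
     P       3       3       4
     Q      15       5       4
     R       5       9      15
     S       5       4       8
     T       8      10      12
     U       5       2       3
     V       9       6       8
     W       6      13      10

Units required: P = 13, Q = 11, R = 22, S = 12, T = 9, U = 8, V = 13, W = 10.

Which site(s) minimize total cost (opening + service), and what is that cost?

For any fixed open set, each sensor cluster goes to its cheapest open site; total = fixed + service.
{North, South}: P→North 3·13=39, Q→South 5·11=55, R→North 5·22=110, S→South 4·12=48, T→North 8·9=72, U→South 2·8=16, V→South 6·13=78, W→North 6·10=60. Service 478; fixed 250; total 728.
{South}: P→South 3·13=39, Q→South 5·11=55, R→South 9·22=198, S→South 4·12=48, T→South 10·9=90, U→South 2·8=16, V→South 6·13=78, W→South 13·10=130. Service 654; fixed 99; total 753.
{North}: P→North 3·13=39, Q→North 15·11=165, R→North 5·22=110, S→North 5·12=60, T→North 8·9=72, U→North 5·8=40, V→North 9·13=117, W→North 6·10=60. Service 663; fixed 151; total 814.
{North, South, East}: service 467 + fixed 502 = 969
No other subset beats 728.

Open North and South; minimum total cost 728.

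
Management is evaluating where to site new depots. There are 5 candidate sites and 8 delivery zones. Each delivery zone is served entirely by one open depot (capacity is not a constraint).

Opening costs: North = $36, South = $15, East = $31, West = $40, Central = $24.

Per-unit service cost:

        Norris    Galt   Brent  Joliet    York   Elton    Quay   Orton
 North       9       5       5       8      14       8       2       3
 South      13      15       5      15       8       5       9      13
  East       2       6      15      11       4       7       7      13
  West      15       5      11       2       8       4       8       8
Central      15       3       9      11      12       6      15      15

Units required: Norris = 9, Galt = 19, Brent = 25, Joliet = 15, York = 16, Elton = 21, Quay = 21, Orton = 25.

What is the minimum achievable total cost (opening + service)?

For any fixed open set, each delivery zone goes to its cheapest open site; total = fixed + service.
{North, East, West, Central}: Norris→East 2·9=18, Galt→Central 3·19=57, Brent→North 5·25=125, Joliet→West 2·15=30, York→East 4·16=64, Elton→West 4·21=84, Quay→North 2·21=42, Orton→North 3·25=75. Service 495; fixed 131; total 626.
{North, East, West}: service 533 + fixed 107 = 640
{North, South, East, West, Central}: service 495 + fixed 146 = 641
{South}: Norris→South 13·9=117, Galt→South 15·19=285, Brent→South 5·25=125, Joliet→South 15·15=225, York→South 8·16=128, Elton→South 5·21=105, Quay→South 9·21=189, Orton→South 13·25=325. Service 1499; fixed 15; total 1514.
No other subset beats 626.

Minimum total cost: 626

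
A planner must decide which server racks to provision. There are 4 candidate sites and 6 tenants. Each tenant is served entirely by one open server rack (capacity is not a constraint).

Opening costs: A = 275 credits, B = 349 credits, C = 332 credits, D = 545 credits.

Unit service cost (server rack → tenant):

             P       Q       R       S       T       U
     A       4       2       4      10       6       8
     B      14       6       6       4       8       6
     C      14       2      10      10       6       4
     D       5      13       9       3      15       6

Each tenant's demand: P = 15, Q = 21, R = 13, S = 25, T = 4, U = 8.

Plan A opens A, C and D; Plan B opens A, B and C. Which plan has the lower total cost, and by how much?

Plan B is cheaper by 171.

Plan A: {A, C, D}: P→A 4·15=60, Q→A 2·21=42, R→A 4·13=52, S→D 3·25=75, T→A 6·4=24, U→C 4·8=32. Service 285; fixed 1152; total 1437.
Plan B: {A, B, C}: P→A 4·15=60, Q→A 2·21=42, R→A 4·13=52, S→B 4·25=100, T→A 6·4=24, U→C 4·8=32. Service 310; fixed 956; total 1266.
Difference: |1437 − 1266| = 171.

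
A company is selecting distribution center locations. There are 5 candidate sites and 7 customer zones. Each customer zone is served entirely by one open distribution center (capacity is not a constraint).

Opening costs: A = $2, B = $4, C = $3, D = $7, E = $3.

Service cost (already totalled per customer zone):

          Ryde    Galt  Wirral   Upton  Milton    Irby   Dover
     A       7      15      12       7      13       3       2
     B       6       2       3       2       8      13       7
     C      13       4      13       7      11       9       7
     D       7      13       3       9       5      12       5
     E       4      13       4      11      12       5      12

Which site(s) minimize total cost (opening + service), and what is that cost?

Open A and B; minimum total cost 32.

For any fixed open set, each customer zone goes to its cheapest open site; total = fixed + service.
{A, B}: Ryde→B 6, Galt→B 2, Wirral→B 3, Upton→B 2, Milton→B 8, Irby→A 3, Dover→A 2. Service 26; fixed 6; total 32.
{A, B, E}: Ryde→E 4, Galt→B 2, Wirral→B 3, Upton→B 2, Milton→B 8, Irby→A 3, Dover→A 2. Service 24; fixed 9; total 33.
{A, B, C}: service 26 + fixed 9 = 35
{A, B, C, D, E}: service 21 + fixed 19 = 40
No other subset beats 32.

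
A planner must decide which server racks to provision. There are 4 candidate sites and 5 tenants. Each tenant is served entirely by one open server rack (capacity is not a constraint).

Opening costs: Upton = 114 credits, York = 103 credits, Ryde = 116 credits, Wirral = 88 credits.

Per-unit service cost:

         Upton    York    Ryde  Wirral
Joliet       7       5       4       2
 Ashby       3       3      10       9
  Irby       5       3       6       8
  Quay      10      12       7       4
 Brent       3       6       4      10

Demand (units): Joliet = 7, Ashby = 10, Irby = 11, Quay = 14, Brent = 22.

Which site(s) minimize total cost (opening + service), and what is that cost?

Open Upton and Wirral; minimum total cost 423.

For any fixed open set, each tenant goes to its cheapest open site; total = fixed + service.
{Upton, Wirral}: Joliet→Wirral 2·7=14, Ashby→Upton 3·10=30, Irby→Upton 5·11=55, Quay→Wirral 4·14=56, Brent→Upton 3·22=66. Service 221; fixed 202; total 423.
{Upton}: Joliet→Upton 7·7=49, Ashby→Upton 3·10=30, Irby→Upton 5·11=55, Quay→Upton 10·14=140, Brent→Upton 3·22=66. Service 340; fixed 114; total 454.
{York, Wirral}: service 265 + fixed 191 = 456
{Upton, York, Ryde, Wirral}: Joliet→Wirral 2·7=14, Ashby→Upton 3·10=30, Irby→York 3·11=33, Quay→Wirral 4·14=56, Brent→Upton 3·22=66. Service 199; fixed 421; total 620.
No other subset beats 423.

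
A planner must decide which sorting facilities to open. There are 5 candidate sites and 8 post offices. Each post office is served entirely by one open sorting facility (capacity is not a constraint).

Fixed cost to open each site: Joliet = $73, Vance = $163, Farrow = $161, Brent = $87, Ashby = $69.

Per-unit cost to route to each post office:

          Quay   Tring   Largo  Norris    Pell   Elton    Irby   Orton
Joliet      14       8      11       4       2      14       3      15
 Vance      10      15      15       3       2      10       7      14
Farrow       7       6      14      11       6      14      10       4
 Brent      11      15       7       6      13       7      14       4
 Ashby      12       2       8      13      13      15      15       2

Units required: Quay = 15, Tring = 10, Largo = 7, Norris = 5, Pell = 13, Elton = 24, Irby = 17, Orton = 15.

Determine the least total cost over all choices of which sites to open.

For any fixed open set, each post office goes to its cheapest open site; total = fixed + service.
{Joliet, Brent, Ashby}: Quay→Brent 11·15=165, Tring→Ashby 2·10=20, Largo→Brent 7·7=49, Norris→Joliet 4·5=20, Pell→Joliet 2·13=26, Elton→Brent 7·24=168, Irby→Joliet 3·17=51, Orton→Ashby 2·15=30. Service 529; fixed 229; total 758.
{Joliet, Brent}: Quay→Brent 11·15=165, Tring→Joliet 8·10=80, Largo→Brent 7·7=49, Norris→Joliet 4·5=20, Pell→Joliet 2·13=26, Elton→Brent 7·24=168, Irby→Joliet 3·17=51, Orton→Brent 4·15=60. Service 619; fixed 160; total 779.
{Joliet, Farrow, Brent, Ashby}: Quay→Farrow 7·15=105, Tring→Ashby 2·10=20, Largo→Brent 7·7=49, Norris→Joliet 4·5=20, Pell→Joliet 2·13=26, Elton→Brent 7·24=168, Irby→Joliet 3·17=51, Orton→Ashby 2·15=30. Service 469; fixed 390; total 859.
{Joliet, Vance, Farrow, Brent, Ashby}: Quay→Farrow 7·15=105, Tring→Ashby 2·10=20, Largo→Brent 7·7=49, Norris→Vance 3·5=15, Pell→Joliet 2·13=26, Elton→Brent 7·24=168, Irby→Joliet 3·17=51, Orton→Ashby 2·15=30. Service 464; fixed 553; total 1017.
No other subset beats 758.

Minimum total cost: 758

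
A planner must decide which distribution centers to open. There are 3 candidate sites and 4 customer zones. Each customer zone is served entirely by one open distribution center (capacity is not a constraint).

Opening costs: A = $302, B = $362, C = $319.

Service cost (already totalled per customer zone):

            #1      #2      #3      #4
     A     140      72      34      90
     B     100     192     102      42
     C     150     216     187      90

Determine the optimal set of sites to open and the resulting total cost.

Open A only; minimum total cost 638.

For any fixed open set, each customer zone goes to its cheapest open site; total = fixed + service.
{A}: #1→A 140, #2→A 72, #3→A 34, #4→A 90. Service 336; fixed 302; total 638.
{B}: #1→B 100, #2→B 192, #3→B 102, #4→B 42. Service 436; fixed 362; total 798.
{A, B}: #1→B 100, #2→A 72, #3→A 34, #4→B 42. Service 248; fixed 664; total 912.
{A, B, C}: #1→B 100, #2→A 72, #3→A 34, #4→B 42. Service 248; fixed 983; total 1231.
No other subset beats 638.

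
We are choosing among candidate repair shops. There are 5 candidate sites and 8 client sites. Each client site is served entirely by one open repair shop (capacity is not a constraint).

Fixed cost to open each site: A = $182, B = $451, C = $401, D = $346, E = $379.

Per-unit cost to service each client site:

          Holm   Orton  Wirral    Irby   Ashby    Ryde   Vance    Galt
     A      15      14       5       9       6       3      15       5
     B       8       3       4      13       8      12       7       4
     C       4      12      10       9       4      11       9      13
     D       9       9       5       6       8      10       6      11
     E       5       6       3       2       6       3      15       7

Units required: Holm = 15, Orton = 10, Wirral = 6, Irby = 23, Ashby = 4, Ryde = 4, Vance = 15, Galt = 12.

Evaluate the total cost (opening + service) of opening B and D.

Each client site is assigned to its cheapest site among the open ones.
{B, D}: Holm→B 8·15=120, Orton→B 3·10=30, Wirral→B 4·6=24, Irby→D 6·23=138, Ashby→B 8·4=32, Ryde→D 10·4=40, Vance→D 6·15=90, Galt→B 4·12=48. Service 522; fixed 797; total 1319.

Total cost: 1319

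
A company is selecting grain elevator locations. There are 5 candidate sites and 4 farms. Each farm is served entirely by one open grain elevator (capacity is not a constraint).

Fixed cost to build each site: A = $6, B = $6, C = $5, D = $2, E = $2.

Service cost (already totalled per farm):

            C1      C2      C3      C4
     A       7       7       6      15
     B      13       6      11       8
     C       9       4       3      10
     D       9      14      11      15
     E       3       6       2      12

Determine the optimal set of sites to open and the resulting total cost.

Open E only; minimum total cost 25.

For any fixed open set, each farm goes to its cheapest open site; total = fixed + service.
{E}: C1→E 3, C2→E 6, C3→E 2, C4→E 12. Service 23; fixed 2; total 25.
{C, E}: service 19 + fixed 7 = 26
{B, E}: service 19 + fixed 8 = 27
{A, B, C, D, E}: C1→E 3, C2→C 4, C3→E 2, C4→B 8. Service 17; fixed 21; total 38.
No other subset beats 25.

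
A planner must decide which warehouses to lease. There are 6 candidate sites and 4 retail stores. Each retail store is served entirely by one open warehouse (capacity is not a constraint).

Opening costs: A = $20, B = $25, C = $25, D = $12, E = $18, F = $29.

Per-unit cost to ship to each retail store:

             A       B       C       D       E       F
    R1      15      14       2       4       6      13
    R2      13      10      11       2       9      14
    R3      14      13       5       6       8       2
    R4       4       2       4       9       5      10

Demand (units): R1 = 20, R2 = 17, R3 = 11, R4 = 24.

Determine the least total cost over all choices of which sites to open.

Minimum total cost: 235

For any fixed open set, each retail store goes to its cheapest open site; total = fixed + service.
{B, C, D, F}: R1→C 2·20=40, R2→D 2·17=34, R3→F 2·11=22, R4→B 2·24=48. Service 144; fixed 91; total 235.
{B, C, D}: service 177 + fixed 62 = 239
{B, D, F}: R1→D 4·20=80, R2→D 2·17=34, R3→F 2·11=22, R4→B 2·24=48. Service 184; fixed 66; total 250.
{A, B, C, D, E, F}: service 144 + fixed 129 = 273
No other subset beats 235.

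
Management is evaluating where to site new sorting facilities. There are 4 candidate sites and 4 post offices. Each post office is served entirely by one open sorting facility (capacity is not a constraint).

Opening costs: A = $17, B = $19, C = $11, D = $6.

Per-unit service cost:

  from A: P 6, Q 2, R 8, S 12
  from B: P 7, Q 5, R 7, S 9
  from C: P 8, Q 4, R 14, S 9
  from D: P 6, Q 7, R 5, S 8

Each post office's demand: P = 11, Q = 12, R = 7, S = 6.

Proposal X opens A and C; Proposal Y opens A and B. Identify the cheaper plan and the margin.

Proposal X is cheaper by 1.

Proposal X: {A, C}: P→A 6·11=66, Q→A 2·12=24, R→A 8·7=56, S→C 9·6=54. Service 200; fixed 28; total 228.
Proposal Y: {A, B}: P→A 6·11=66, Q→A 2·12=24, R→B 7·7=49, S→B 9·6=54. Service 193; fixed 36; total 229.
Difference: |228 − 229| = 1.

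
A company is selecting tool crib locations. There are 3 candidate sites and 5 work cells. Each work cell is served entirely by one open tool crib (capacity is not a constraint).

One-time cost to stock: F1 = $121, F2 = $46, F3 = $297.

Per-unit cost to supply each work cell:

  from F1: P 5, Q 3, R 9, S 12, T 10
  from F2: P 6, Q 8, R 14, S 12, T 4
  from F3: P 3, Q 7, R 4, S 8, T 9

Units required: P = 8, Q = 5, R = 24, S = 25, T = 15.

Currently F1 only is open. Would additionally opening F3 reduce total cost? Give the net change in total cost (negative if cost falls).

No — net change +46 (cost rises by 46).

Current service cost with {F1}: 721.
Adding F3: each work cell re-picks its cheapest; new service cost 470, saving 251.
Extra fixed cost: 297. Net change = 297 − 251 = 46.
(Totals: 842 → 888.)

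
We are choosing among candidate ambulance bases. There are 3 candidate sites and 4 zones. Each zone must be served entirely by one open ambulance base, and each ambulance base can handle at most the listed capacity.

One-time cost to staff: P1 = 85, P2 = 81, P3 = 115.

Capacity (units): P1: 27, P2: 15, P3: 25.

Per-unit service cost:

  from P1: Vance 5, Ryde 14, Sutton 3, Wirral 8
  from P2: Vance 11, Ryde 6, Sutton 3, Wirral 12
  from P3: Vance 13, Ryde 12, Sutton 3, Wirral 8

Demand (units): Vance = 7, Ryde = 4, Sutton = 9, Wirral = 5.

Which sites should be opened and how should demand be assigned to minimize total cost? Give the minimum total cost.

Open {P1}: Vance→P1 5·7=35, Ryde→P1 14·4=56, Sutton→P1 3·9=27, Wirral→P1 8·5=40.
Loads: P1 carries 25/27. Service 158; fixed 85; total 243.
Next best feasible plan costs 292.

Minimum total cost: 243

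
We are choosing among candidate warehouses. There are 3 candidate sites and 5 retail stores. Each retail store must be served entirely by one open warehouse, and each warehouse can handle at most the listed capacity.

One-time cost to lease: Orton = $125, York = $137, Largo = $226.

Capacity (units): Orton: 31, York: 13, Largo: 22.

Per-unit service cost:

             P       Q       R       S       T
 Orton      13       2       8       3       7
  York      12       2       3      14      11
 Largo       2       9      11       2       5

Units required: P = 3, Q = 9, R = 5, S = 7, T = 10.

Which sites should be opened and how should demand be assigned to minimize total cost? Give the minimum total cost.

Open {Orton, York}: P→York 12·3=36, Q→Orton 2·9=18, R→York 3·5=15, S→Orton 3·7=21, T→Orton 7·10=70.
Loads: Orton carries 26/31, York carries 8/13. Service 160; fixed 262; total 422.
Next best feasible plan costs 425.

Minimum total cost: 422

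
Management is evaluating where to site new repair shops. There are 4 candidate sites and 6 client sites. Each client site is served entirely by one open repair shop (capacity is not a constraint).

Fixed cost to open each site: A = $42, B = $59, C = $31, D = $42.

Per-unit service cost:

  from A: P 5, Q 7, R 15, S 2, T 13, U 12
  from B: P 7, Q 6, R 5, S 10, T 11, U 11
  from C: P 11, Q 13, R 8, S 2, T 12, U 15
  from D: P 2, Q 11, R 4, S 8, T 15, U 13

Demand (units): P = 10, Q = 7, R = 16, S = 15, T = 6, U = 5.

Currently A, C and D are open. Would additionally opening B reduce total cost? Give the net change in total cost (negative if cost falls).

Current service cost with {A, C, D}: 295.
Adding B: each client site re-picks its cheapest; new service cost 277, saving 18.
Extra fixed cost: 59. Net change = 59 − 18 = 41.
(Totals: 410 → 451.)

No — net change +41 (cost rises by 41).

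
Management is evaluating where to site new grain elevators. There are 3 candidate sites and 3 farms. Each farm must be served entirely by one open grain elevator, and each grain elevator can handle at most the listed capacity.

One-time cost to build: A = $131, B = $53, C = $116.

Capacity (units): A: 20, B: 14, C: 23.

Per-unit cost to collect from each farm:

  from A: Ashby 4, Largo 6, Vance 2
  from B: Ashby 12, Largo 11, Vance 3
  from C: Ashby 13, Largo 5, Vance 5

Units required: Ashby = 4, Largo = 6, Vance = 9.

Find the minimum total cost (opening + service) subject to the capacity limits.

Minimum total cost: 201

Open {A}: Ashby→A 4·4=16, Largo→A 6·6=36, Vance→A 2·9=18.
Loads: A carries 19/20. Service 70; fixed 131; total 201.
Next best feasible plan costs 243.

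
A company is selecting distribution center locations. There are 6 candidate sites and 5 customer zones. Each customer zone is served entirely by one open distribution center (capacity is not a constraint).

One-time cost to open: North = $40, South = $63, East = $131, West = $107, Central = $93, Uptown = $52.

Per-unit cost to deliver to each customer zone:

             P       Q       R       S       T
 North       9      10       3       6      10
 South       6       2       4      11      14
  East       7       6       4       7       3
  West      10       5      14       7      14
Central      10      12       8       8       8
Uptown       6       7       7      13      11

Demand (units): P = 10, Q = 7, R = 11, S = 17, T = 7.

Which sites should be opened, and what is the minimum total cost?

For any fixed open set, each customer zone goes to its cheapest open site; total = fixed + service.
{North, South}: P→South 6·10=60, Q→South 2·7=14, R→North 3·11=33, S→North 6·17=102, T→North 10·7=70. Service 279; fixed 103; total 382.
{North}: P→North 9·10=90, Q→North 10·7=70, R→North 3·11=33, S→North 6·17=102, T→North 10·7=70. Service 365; fixed 40; total 405.
{North, Uptown}: P→Uptown 6·10=60, Q→Uptown 7·7=49, R→North 3·11=33, S→North 6·17=102, T→North 10·7=70. Service 314; fixed 92; total 406.
{North, South, East, West, Central, Uptown}: P→South 6·10=60, Q→South 2·7=14, R→North 3·11=33, S→North 6·17=102, T→East 3·7=21. Service 230; fixed 486; total 716.
No other subset beats 382.

Open North and South; minimum total cost 382.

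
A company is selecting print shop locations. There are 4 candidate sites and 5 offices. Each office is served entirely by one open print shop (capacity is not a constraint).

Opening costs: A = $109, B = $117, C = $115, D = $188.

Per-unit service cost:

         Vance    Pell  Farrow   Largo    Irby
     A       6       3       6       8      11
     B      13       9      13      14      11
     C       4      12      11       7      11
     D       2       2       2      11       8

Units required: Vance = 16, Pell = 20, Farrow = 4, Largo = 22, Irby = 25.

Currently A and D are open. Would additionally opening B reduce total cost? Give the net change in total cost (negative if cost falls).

No — net change +117 (cost rises by 117).

Current service cost with {A, D}: 456.
Adding B: each office re-picks its cheapest; new service cost 456, saving 0.
Extra fixed cost: 117. Net change = 117 − 0 = 117.
(Totals: 753 → 870.)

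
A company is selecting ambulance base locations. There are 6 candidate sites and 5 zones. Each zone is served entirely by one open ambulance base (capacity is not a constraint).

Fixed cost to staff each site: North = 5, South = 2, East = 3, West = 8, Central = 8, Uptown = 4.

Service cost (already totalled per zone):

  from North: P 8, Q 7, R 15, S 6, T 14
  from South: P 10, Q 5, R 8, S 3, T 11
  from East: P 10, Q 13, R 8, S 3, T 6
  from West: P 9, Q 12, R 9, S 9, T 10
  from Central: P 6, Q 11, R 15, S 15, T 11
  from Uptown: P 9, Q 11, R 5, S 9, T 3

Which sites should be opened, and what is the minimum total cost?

Open South and Uptown; minimum total cost 31.

For any fixed open set, each zone goes to its cheapest open site; total = fixed + service.
{South, Uptown}: P→Uptown 9, Q→South 5, R→Uptown 5, S→South 3, T→Uptown 3. Service 25; fixed 6; total 31.
{South, East, Uptown}: P→Uptown 9, Q→South 5, R→Uptown 5, S→South 3, T→Uptown 3. Service 25; fixed 9; total 34.
{North, South, Uptown}: P→North 8, Q→South 5, R→Uptown 5, S→South 3, T→Uptown 3. Service 24; fixed 11; total 35.
{North, South, East, West, Central, Uptown}: P→Central 6, Q→South 5, R→Uptown 5, S→South 3, T→Uptown 3. Service 22; fixed 30; total 52.
No other subset beats 31.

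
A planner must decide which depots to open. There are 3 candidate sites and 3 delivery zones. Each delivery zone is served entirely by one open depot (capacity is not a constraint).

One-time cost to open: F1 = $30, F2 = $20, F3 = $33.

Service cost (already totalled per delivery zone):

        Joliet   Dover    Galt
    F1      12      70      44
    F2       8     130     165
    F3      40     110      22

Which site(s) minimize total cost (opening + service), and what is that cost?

Open F1 only; minimum total cost 156.

For any fixed open set, each delivery zone goes to its cheapest open site; total = fixed + service.
{F1}: Joliet→F1 12, Dover→F1 70, Galt→F1 44. Service 126; fixed 30; total 156.
{F1, F3}: service 104 + fixed 63 = 167
{F1, F2}: service 122 + fixed 50 = 172
{F1, F2, F3}: Joliet→F2 8, Dover→F1 70, Galt→F3 22. Service 100; fixed 83; total 183.
No other subset beats 156.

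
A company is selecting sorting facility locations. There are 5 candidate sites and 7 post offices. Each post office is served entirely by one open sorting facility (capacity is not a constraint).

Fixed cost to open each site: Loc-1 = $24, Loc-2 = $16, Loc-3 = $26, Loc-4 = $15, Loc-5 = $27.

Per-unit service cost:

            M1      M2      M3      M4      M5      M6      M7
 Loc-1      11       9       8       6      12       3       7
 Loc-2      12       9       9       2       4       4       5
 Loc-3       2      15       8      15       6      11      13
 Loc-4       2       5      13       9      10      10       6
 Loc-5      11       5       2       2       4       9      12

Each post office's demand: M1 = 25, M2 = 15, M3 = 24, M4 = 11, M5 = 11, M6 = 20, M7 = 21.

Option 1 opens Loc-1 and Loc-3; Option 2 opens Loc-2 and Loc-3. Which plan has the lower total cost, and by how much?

Option 2 is cheaper by 96.

Option 1: {Loc-1, Loc-3}: M1→Loc-3 2·25=50, M2→Loc-1 9·15=135, M3→Loc-1 8·24=192, M4→Loc-1 6·11=66, M5→Loc-3 6·11=66, M6→Loc-1 3·20=60, M7→Loc-1 7·21=147. Service 716; fixed 50; total 766.
Option 2: {Loc-2, Loc-3}: M1→Loc-3 2·25=50, M2→Loc-2 9·15=135, M3→Loc-3 8·24=192, M4→Loc-2 2·11=22, M5→Loc-2 4·11=44, M6→Loc-2 4·20=80, M7→Loc-2 5·21=105. Service 628; fixed 42; total 670.
Difference: |766 − 670| = 96.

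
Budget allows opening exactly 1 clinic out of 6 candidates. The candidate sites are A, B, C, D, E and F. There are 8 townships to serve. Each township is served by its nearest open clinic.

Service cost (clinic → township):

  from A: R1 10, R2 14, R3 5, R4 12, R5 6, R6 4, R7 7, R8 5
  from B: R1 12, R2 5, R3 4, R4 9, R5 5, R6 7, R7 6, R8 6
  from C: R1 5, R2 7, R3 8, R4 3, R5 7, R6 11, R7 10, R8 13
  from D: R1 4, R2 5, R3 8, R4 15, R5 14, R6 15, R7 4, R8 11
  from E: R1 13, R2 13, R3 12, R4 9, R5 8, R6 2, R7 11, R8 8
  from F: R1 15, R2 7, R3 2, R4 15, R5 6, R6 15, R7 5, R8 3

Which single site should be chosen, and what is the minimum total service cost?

Choose B only; total service cost 54.

With exactly 1 open, each township uses its cheapest among the chosen.
{B}: R1→B 12, R2→B 5, R3→B 4, R4→B 9, R5→B 5, R6→B 7, R7→B 6, R8→B 6. Service cost 54.
{A}: service cost 63
{C}: service cost 64
Among all 6 size-1 choices, {B} is lowest.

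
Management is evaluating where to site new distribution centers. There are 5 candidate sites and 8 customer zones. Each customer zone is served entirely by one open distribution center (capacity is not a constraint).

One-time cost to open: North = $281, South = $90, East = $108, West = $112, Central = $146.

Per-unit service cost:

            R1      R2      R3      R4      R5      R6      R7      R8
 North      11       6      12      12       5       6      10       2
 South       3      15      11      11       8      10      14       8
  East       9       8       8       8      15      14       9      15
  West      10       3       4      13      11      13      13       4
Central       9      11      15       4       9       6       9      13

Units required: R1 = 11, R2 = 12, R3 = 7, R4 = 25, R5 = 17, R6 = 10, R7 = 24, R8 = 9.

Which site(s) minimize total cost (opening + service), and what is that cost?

Open West and Central; minimum total cost 986.

For any fixed open set, each customer zone goes to its cheapest open site; total = fixed + service.
{West, Central}: R1→Central 9·11=99, R2→West 3·12=36, R3→West 4·7=28, R4→Central 4·25=100, R5→Central 9·17=153, R6→Central 6·10=60, R7→Central 9·24=216, R8→West 4·9=36. Service 728; fixed 258; total 986.
{South, West, Central}: R1→South 3·11=33, R2→West 3·12=36, R3→West 4·7=28, R4→Central 4·25=100, R5→South 8·17=136, R6→Central 6·10=60, R7→Central 9·24=216, R8→West 4·9=36. Service 645; fixed 348; total 993.
{South, Central}: R1→South 3·11=33, R2→Central 11·12=132, R3→South 11·7=77, R4→Central 4·25=100, R5→South 8·17=136, R6→Central 6·10=60, R7→Central 9·24=216, R8→South 8·9=72. Service 826; fixed 236; total 1062.
{North, South, East, West, Central}: service 576 + fixed 737 = 1313
No other subset beats 986.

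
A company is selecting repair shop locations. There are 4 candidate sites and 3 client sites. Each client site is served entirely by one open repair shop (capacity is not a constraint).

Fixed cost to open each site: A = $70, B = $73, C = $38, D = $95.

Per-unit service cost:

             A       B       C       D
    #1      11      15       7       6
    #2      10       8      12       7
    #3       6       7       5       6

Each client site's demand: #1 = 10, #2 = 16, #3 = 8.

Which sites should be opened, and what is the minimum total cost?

Open D only; minimum total cost 315.

For any fixed open set, each client site goes to its cheapest open site; total = fixed + service.
{D}: #1→D 6·10=60, #2→D 7·16=112, #3→D 6·8=48. Service 220; fixed 95; total 315.
{C}: #1→C 7·10=70, #2→C 12·16=192, #3→C 5·8=40. Service 302; fixed 38; total 340.
{C, D}: #1→D 6·10=60, #2→D 7·16=112, #3→C 5·8=40. Service 212; fixed 133; total 345.
{A, B, C, D}: service 212 + fixed 276 = 488
No other subset beats 315.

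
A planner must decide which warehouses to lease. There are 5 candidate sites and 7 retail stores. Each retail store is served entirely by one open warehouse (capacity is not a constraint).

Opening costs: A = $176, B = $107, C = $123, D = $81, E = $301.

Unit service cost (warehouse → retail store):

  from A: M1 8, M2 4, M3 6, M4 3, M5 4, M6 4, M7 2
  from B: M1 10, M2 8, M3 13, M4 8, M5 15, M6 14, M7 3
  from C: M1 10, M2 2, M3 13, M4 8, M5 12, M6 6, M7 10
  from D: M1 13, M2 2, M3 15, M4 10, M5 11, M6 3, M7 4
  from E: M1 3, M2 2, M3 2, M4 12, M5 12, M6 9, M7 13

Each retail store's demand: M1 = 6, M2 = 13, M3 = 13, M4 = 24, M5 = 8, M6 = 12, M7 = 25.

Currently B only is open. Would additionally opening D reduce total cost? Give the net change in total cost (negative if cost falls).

Yes — net change −161 (cost falls by 161).

Current service cost with {B}: 888.
Adding D: each retail store re-picks its cheapest; new service cost 646, saving 242.
Extra fixed cost: 81. Net change = 81 − 242 = -161.
(Totals: 995 → 834.)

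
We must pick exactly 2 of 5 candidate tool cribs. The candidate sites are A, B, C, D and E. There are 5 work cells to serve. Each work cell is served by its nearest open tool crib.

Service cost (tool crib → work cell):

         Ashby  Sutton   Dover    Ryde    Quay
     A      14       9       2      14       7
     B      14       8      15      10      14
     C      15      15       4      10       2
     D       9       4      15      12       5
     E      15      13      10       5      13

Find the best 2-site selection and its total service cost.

Choose C and D; total service cost 29.

With exactly 2 open, each work cell uses its cheapest among the chosen.
{C, D}: Ashby→D 9, Sutton→D 4, Dover→C 4, Ryde→C 10, Quay→C 2. Service cost 29.
{A, D}: service cost 32
{D, E}: service cost 33
Among all 10 size-2 choices, {C, D} is lowest.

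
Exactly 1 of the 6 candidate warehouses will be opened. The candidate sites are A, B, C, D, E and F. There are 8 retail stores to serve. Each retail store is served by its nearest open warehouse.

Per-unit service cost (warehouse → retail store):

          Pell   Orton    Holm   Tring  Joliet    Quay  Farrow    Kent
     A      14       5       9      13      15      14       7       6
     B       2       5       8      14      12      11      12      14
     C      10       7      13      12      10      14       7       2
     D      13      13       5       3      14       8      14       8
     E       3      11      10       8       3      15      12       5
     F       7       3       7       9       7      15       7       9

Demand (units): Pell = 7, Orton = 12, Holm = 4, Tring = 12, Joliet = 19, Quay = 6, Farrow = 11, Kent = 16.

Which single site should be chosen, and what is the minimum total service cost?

With exactly 1 open, each retail store uses its cheapest among the chosen.
{E}: Pell→E 3·7=21, Orton→E 11·12=132, Holm→E 10·4=40, Tring→E 8·12=96, Joliet→E 3·19=57, Quay→E 15·6=90, Farrow→E 12·11=132, Kent→E 5·16=80. Service cost 648.
{F}: service cost 665
{C}: service cost 733
Among all 6 size-1 choices, {E} is lowest.

Choose E only; total service cost 648.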